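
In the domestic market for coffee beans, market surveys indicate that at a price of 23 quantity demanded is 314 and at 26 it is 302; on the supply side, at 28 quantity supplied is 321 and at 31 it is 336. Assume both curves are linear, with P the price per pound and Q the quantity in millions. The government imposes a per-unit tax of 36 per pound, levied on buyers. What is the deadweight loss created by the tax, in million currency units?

Demand slope: (302 − 314)/(26 − 23) = -4, so Qd = 406 − 4P.
Supply slope: (336 − 321)/(31 − 28) = 5, so Qs = 5P + 181.
Without the tax, 406 − 4P = 5P + 181 gives 9P = 225, so P* = 25 and Q* = 306.
With the tax collected from buyers, demand (in seller-price terms) shifts: Qd = 406 − 4(P + 36).
New equilibrium: buyers pay 45, suppliers receive 9, Q = 226. (Wedge: Pb − Ps = 36.)
Quantity falls by |ΔQ| = |306 − 226| = 80.
DWL = ½ · t · |ΔQ| = ½ · 36 · 80 = 1440.

Deadweight loss = 1440 million.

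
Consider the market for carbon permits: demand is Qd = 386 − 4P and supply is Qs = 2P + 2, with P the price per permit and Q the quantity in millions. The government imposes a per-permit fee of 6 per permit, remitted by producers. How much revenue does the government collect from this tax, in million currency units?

Before the tax: set 386 − 4P = 2P + 2 → P* = 64, Q* = 130.
With the tax collected from producers, supply shifts: Qs = 2(P − 6) + 2.
New equilibrium: buyers pay 66, producers receive 60, Q = 122. (Wedge: Pb − Ps = 6.)
Revenue = t · Q = 6 · 122 = 732.

Tax revenue = 732 million.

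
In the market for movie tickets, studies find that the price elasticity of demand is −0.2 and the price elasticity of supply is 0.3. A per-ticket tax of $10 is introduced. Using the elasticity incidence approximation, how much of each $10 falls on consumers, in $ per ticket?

Consumers bear ≈ $6 per ticket.

Incidence ratio: consumers' share ≈ εs / (εs + |εd|) = 0.3 / (0.3 + 0.2) = 0.6.
So consumers bear ≈ 0.6 × $10 = $6; suppliers bear $4.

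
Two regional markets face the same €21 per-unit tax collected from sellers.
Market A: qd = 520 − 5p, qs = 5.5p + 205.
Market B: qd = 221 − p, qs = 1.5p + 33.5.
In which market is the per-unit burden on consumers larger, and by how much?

Market A: pre-tax p* = €30, q* = 370; post-tax q = 315; per-unit burden on consumers = €11.
Market B: pre-tax p* = €75, q* = 146; post-tax q = 133.4; per-unit burden on consumers = €12.6.
Difference: €11 vs €12.6 → market B is larger by €1.6.

Market B, by €1.6.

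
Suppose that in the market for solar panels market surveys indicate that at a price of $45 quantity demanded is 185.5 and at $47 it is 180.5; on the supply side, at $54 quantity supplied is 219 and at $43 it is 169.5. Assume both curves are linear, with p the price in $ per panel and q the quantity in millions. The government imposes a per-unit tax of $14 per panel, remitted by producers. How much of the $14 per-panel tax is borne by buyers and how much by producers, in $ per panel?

Buyers bear $9 per panel; producers bear $5 per panel.

Demand slope: (180.5 − 185.5)/(47 − 45) = -2.5, so qd = 298 − 2.5p.
Supply slope: (169.5 − 219)/(43 − 54) = 4.5, so qs = 4.5p − 24.
Before the tax: set 298 − 2.5p = 4.5p − 24 → p* = $46, q* = 183.
With the tax collected from producers, supply shifts: qs = 4.5(p − 14) − 24.
New equilibrium: buyers pay $55, producers receive $41, q = 160.5. (Wedge: pb − ps = 14.)
Burden on buyers: $9; on producers: $5. (They sum to $14.)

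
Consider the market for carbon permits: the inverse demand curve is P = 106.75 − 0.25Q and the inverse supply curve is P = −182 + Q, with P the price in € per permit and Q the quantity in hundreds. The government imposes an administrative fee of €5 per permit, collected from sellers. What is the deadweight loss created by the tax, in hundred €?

Deadweight loss = €10 hundred.

Inverting to Q(P) form: Qd = 427 − 4P; Qs = P + 182.
Before the tax: set 427 − 4P = P + 182 → P* = €49, Q* = 231.
With the tax collected from sellers, supply shifts: Qs = (P − 5) + 182.
Solving gives Q = 227 with buyers paying €50 and sellers receiving €45 (the €5 wedge).
Quantity falls by |ΔQ| = |231 − 227| = 4.
DWL = ½ · t · |ΔQ| = ½ · 5 · 4 = €10.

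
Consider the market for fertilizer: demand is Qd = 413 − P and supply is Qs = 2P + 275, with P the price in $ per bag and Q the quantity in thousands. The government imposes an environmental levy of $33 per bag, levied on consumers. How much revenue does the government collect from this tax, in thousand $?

Tax revenue = $11385 thousand.

Before the tax: set 413 − P = 2P + 275 → P* = $46, Q* = 367.
With the tax collected from consumers, demand (in seller-price terms) shifts: Qd = 413 − (P + 33).
Solving gives Q = 345 with consumers paying $68 and suppliers receiving $35 (the $33 wedge).
Revenue = t · Q = 33 · 345 = $11385.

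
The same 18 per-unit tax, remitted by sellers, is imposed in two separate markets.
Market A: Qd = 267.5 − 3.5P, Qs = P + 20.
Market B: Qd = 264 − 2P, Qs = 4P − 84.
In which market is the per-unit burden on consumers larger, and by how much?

Market A: pre-tax P* = 55, Q* = 75; post-tax Q = 61; per-unit burden on consumers = 4.
Market B: pre-tax P* = 58, Q* = 148; post-tax Q = 124; per-unit burden on consumers = 12.
Difference: 4 vs 12 → market B is larger by 8.

Market B, by 8.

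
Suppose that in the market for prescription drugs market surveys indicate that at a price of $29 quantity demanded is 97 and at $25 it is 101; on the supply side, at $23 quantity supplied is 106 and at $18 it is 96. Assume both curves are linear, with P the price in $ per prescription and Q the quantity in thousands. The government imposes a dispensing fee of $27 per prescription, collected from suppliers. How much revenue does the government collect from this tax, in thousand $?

Tax revenue = $2322 thousand.

Demand slope: (101 − 97)/(25 − 29) = -1, so Qd = 126 − P.
Supply slope: (96 − 106)/(18 − 23) = 2, so Qs = 2P + 60.
Before the tax: set 126 − P = 2P + 60 → P* = $22, Q* = 104.
With the tax collected from suppliers, supply shifts: Qs = 2(P − 27) + 60.
Solving gives Q = 86 with buyers paying $40 and suppliers receiving $13 (the $27 wedge).
Revenue = t · Q = 27 · 86 = $2322.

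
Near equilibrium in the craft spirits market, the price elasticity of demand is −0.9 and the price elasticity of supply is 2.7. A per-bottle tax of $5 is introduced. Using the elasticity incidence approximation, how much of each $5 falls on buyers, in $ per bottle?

Incidence ratio: buyers' share ≈ εs / (εs + |εd|) = 2.7 / (2.7 + 0.9) = 0.75.
So buyers bear ≈ 0.75 × $5 = $3.75; suppliers bear $1.25.

Buyers bear ≈ $3.75 per bottle.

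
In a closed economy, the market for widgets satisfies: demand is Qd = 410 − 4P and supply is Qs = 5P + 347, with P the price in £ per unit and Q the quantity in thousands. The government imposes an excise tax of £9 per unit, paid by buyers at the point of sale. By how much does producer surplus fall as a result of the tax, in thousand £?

Producer surplus falls by £1488 thousand.

Before the tax: set 410 − 4P = 5P + 347 → P* = £7, Q* = 382.
With the tax collected from buyers, demand (in seller-price terms) shifts: Qd = 410 − 4(P + 9).
New equilibrium: buyers pay £12, suppliers receive £3, Q = 362. (Wedge: Pb − Ps = 9.)
ΔPS is the trapezoid between Q = 362 and Q = 382 of height £4: ½ · (382 + 362) · 4 = £1488.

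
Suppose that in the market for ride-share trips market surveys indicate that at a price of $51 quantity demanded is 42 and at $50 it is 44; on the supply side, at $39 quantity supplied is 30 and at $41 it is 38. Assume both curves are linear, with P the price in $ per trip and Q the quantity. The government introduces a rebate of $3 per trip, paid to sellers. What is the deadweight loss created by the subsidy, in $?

Deadweight loss = $6.

Demand slope: (44 − 42)/(50 − 51) = -2, so Qd = 144 − 2P.
Supply slope: (38 − 30)/(41 − 39) = 4, so Qs = 4P − 126.
Before the subsidy: set 144 − 2P = 4P − 126 → P* = $45, Q* = 54.
With a per-unit subsidy paid to sellers, each receives P + 3 per unit sold, so supply becomes Qs = 4(P + 3) − 126.
Solving gives Q = 58 with buyers paying $43 and sellers receiving $46 (the $3 wedge).
Quantity rises by |ΔQ| = |54 − 58| = 4.
DWL = ½ · t · |ΔQ| = ½ · 3 · 4 = $6.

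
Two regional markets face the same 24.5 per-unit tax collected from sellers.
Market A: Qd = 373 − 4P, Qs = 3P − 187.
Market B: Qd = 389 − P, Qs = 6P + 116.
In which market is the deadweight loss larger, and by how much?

Market A, by 257.25.

Market A: pre-tax P* = 80, Q* = 53; post-tax Q = 11; deadweight loss = 514.5.
Market B: pre-tax P* = 39, Q* = 350; post-tax Q = 329; deadweight loss = 257.25.
Difference: 514.5 vs 257.25 → market A is larger by 257.25.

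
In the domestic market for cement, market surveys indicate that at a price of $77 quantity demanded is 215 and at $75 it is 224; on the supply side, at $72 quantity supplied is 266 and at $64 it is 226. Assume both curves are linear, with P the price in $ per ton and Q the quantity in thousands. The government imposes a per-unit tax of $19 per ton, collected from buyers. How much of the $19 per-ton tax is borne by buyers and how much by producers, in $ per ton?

Demand slope: (224 − 215)/(75 − 77) = -4.5, so Qd = 561.5 − 4.5P.
Supply slope: (226 − 266)/(64 − 72) = 5, so Qs = 5P − 94.
Before the tax: set 561.5 − 4.5P = 5P − 94 → P* = $69, Q* = 251.
With the tax collected from buyers, demand (in seller-price terms) shifts: Qd = 561.5 − 4.5(P + 19).
Solving gives Q = 206 with buyers paying $79 and producers receiving $60 (the $19 wedge).
Burden on buyers: $10; on producers: $9. (They sum to $19.)
The less price-elastic side of the market bears the larger share of a per-unit tax.

Buyers bear $10 per ton; producers bear $9 per ton.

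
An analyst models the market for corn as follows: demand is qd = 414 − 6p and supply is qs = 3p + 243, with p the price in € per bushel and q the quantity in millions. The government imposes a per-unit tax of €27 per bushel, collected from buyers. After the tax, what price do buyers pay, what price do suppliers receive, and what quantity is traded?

Without the tax, 414 − 6p = 3p + 243 gives 9p = 171, so p* = €19 and q* = 300.
With the tax collected from buyers, demand (in seller-price terms) shifts: qd = 414 − 6(p + 27).
New equilibrium: buyers pay €28, suppliers receive €1, q = 246. (Wedge: pb − ps = 27.)
The less price-elastic side of the market bears the larger share of a per-unit tax.

Buyers pay €28; suppliers receive €1; quantity = 246.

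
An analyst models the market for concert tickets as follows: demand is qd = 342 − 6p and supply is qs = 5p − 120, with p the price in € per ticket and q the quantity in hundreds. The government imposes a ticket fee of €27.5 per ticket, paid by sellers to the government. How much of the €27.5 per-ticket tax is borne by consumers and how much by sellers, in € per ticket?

Before the tax: set 342 − 6p = 5p − 120 → p* = €42, q* = 90.
With the tax collected from sellers, supply shifts: qs = 5(p − 27.5) − 120.
New equilibrium: consumers pay €54.5, sellers receive €27, q = 15. (Wedge: pb − ps = 27.5.)
Burden on consumers: €12.5; on sellers: €15. (They sum to €27.5.)

Consumers bear €12.5 per ticket; sellers bear €15 per ticket.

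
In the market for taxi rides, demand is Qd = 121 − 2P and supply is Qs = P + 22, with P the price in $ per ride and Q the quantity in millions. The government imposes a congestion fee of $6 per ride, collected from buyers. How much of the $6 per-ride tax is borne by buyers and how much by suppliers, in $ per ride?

Without the tax, 121 − 2P = P + 22 gives 3P = 99, so P* = $33 and Q* = 55.
With the tax collected from buyers, demand (in seller-price terms) shifts: Qd = 121 − 2(P + 6).
New equilibrium: buyers pay $35, suppliers receive $29, Q = 51. (Wedge: Pb − Ps = 6.)
Burden on buyers: $2; on suppliers: $4. (They sum to $6.)

Buyers bear $2 per ride; suppliers bear $4 per ride.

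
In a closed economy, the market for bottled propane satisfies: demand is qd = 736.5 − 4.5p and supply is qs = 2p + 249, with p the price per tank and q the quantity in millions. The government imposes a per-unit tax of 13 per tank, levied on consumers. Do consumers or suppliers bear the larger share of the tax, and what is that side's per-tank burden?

Suppliers bear the larger share: 9 per tank.

Without the tax, 736.5 − 4.5p = 2p + 249 gives 6.5p = 487.5, so p* = 75 and q* = 399.
With the tax collected from consumers, demand (in seller-price terms) shifts: qd = 736.5 − 4.5(p + 13).
New equilibrium: consumers pay 79, suppliers receive 66, q = 381. (Wedge: pb − ps = 13.)
Per-tank burden: consumers 4, suppliers 9.
Suppliers take the larger share because supply is less price-elastic here (demand slope 4.5 vs supply slope 2).
The less price-elastic side of the market bears the larger share of a per-unit tax.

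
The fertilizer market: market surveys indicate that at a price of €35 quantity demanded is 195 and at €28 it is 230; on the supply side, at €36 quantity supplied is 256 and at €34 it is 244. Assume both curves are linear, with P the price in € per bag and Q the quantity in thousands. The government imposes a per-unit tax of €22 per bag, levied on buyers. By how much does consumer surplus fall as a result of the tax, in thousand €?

Consumer surplus falls by €2280 thousand.

Demand slope: (230 − 195)/(28 − 35) = -5, so Qd = 370 − 5P.
Supply slope: (244 − 256)/(34 − 36) = 6, so Qs = 6P + 40.
Without the tax, 370 − 5P = 6P + 40 gives 11P = 330, so P* = €30 and Q* = 220.
With the tax collected from buyers, demand (in seller-price terms) shifts: Qd = 370 − 5(P + 22).
New equilibrium: buyers pay €42, producers receive €20, Q = 160. (Wedge: Pb − Ps = 22.)
ΔCS is the trapezoid between Q = 160 and Q = 220 of height €12: ½ · (220 + 160) · 12 = €2280.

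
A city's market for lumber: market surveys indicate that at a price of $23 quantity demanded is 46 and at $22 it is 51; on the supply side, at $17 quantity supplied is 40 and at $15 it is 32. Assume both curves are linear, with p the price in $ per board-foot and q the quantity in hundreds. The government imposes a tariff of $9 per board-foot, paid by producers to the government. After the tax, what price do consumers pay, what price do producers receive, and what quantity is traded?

Demand slope: (51 − 46)/(22 − 23) = -5, so qd = 161 − 5p.
Supply slope: (32 − 40)/(15 − 17) = 4, so qs = 4p − 28.
Before the tax: set 161 − 5p = 4p − 28 → p* = $21, q* = 56.
With the tax collected from producers, supply shifts: qs = 4(p − 9) − 28.
New equilibrium: consumers pay $25, producers receive $16, q = 36. (Wedge: pb − ps = 9.)

Consumers pay $25; producers receive $16; quantity = 36.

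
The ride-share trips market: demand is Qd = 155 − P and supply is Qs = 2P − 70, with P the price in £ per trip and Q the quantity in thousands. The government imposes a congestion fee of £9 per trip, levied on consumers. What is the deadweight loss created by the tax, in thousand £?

Without the tax, 155 − P = 2P − 70 gives 3P = 225, so P* = £75 and Q* = 80.
With the tax collected from consumers, demand (in seller-price terms) shifts: Qd = 155 − (P + 9).
Solving gives Q = 74 with consumers paying £81 and suppliers receiving £72 (the £9 wedge).
Quantity falls by |ΔQ| = |80 − 74| = 6.
DWL = ½ · t · |ΔQ| = ½ · 9 · 6 = £27.

Deadweight loss = £27 thousand.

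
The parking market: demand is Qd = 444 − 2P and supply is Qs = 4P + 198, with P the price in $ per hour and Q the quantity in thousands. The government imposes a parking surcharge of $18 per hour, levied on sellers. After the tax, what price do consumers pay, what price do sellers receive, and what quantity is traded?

Consumers pay $53; sellers receive $35; quantity = 338.

Before the tax: set 444 − 2P = 4P + 198 → P* = $41, Q* = 362.
With the tax collected from sellers, supply shifts: Qs = 4(P − 18) + 198.
New equilibrium: consumers pay $53, sellers receive $35, Q = 338. (Wedge: Pb − Ps = 18.)
The less price-elastic side of the market bears the larger share of a per-unit tax.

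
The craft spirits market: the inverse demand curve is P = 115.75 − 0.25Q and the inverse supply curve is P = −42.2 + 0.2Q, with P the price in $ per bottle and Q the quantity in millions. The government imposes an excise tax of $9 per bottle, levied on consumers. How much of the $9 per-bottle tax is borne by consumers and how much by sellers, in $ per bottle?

Consumers bear $5 per bottle; sellers bear $4 per bottle.

Inverting to Q(P) form: Qd = 463 − 4P; Qs = 5P + 211.
Without the tax, 463 − 4P = 5P + 211 gives 9P = 252, so P* = $28 and Q* = 351.
With the tax collected from consumers, demand (in seller-price terms) shifts: Qd = 463 − 4(P + 9).
New equilibrium: consumers pay $33, sellers receive $24, Q = 331. (Wedge: Pb − Ps = 9.)
Burden on consumers: $5; on sellers: $4. (They sum to $9.)
The less price-elastic side of the market bears the larger share of a per-unit tax.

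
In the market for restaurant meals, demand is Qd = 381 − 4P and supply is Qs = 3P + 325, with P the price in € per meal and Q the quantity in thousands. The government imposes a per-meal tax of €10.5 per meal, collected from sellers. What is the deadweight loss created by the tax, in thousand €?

Before the tax: set 381 − 4P = 3P + 325 → P* = €8, Q* = 349.
With the tax collected from sellers, supply shifts: Qs = 3(P − 10.5) + 325.
New equilibrium: buyers pay €12.5, sellers receive €2, Q = 331. (Wedge: Pb − Ps = 10.5.)
Quantity falls by |ΔQ| = |349 − 331| = 18.
DWL = ½ · t · |ΔQ| = ½ · 10.5 · 18 = €94.5.

Deadweight loss = €94.5 thousand.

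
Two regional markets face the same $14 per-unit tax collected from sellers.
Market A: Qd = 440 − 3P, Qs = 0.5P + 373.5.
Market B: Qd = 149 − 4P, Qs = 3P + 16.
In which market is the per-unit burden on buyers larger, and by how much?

Market A: pre-tax P* = $19, Q* = 383; post-tax Q = 377; per-unit burden on buyers = $2.
Market B: pre-tax P* = $19, Q* = 73; post-tax Q = 49; per-unit burden on buyers = $6.
Difference: $2 vs $6 → market B is larger by $4.

Market B, by $4.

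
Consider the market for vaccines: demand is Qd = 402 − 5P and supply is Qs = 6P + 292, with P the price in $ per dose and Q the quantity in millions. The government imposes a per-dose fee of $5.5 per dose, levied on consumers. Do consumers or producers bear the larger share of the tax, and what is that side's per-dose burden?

Consumers bear the larger share: $3 per dose.

Without the tax, 402 − 5P = 6P + 292 gives 11P = 110, so P* = $10 and Q* = 352.
With the tax collected from consumers, demand (in seller-price terms) shifts: Qd = 402 − 5(P + 5.5).
Solving gives Q = 337 with consumers paying $13 and producers receiving $7.5 (the $5.5 wedge).
Per-dose burden: consumers $3, producers $2.5.
Consumers take the larger share because demand is less price-elastic here (demand slope 5 vs supply slope 6).
The less price-elastic side of the market bears the larger share of a per-unit tax.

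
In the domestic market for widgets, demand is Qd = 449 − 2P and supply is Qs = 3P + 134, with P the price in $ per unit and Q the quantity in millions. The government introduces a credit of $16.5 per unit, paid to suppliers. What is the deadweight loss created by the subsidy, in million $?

Without the subsidy, 449 − 2P = 3P + 134 gives 5P = 315, so P* = $63 and Q* = 323.
With a per-unit subsidy paid to suppliers, each receives P + 16.5 per unit sold, so supply becomes Qs = 3(P + 16.5) + 134.
Solving gives Q = 342.8 with buyers paying $53.1 and suppliers receiving $69.6 (the $16.5 wedge).
Quantity rises by |ΔQ| = |323 − 342.8| = 19.8.
DWL = ½ · t · |ΔQ| = ½ · 16.5 · 19.8 = $163.35.

Deadweight loss = $163.35 million.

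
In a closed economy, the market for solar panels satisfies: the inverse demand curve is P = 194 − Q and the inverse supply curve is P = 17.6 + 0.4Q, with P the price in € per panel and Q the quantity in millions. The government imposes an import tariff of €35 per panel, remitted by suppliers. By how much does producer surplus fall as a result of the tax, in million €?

Inverting to Q(P) form: Qd = 194 − P; Qs = 2.5P − 44.
Before the tax: set 194 − P = 2.5P − 44 → P* = €68, Q* = 126.
With the tax collected from suppliers, supply shifts: Qs = 2.5(P − 35) − 44.
New equilibrium: consumers pay €93, suppliers receive €58, Q = 101. (Wedge: Pb − Ps = 35.)
ΔPS is the trapezoid between Q = 101 and Q = 126 of height €10: ½ · (126 + 101) · 10 = €1135.

Producer surplus falls by €1135 million.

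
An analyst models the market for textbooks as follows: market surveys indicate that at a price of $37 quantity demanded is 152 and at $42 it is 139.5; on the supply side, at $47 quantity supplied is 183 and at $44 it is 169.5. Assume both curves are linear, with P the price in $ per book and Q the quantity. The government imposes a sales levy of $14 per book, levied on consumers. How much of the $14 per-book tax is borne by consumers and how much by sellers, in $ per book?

Demand slope: (139.5 − 152)/(42 − 37) = -2.5, so Qd = 244.5 − 2.5P.
Supply slope: (169.5 − 183)/(44 − 47) = 4.5, so Qs = 4.5P − 28.5.
Without the tax, 244.5 − 2.5P = 4.5P − 28.5 gives 7P = 273, so P* = $39 and Q* = 147.
With the tax collected from consumers, demand (in seller-price terms) shifts: Qd = 244.5 − 2.5(P + 14).
Solving gives Q = 124.5 with consumers paying $48 and sellers receiving $34 (the $14 wedge).
Burden on consumers: $9; on sellers: $5. (They sum to $14.)

Consumers bear $9 per book; sellers bear $5 per book.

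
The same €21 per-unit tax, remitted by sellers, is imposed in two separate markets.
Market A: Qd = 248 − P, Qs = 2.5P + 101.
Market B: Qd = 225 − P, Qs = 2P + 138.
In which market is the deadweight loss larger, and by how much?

Market A, by €10.5.

Market A: pre-tax P* = €42, Q* = 206; post-tax Q = 191; deadweight loss = €157.5.
Market B: pre-tax P* = €29, Q* = 196; post-tax Q = 182; deadweight loss = €147.
Difference: €157.5 vs €147 → market A is larger by €10.5.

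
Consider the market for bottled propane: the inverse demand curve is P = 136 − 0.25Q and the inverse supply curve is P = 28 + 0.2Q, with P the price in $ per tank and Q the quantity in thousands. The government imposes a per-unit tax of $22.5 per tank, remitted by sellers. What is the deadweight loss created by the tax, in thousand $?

Rewrite in direct form: Qd = 544 − 4P and Qs = 5P − 140.
Before the tax: set 544 − 4P = 5P − 140 → P* = $76, Q* = 240.
With the tax collected from sellers, supply shifts: Qs = 5(P − 22.5) − 140.
Solving gives Q = 190 with consumers paying $88.5 and sellers receiving $66 (the $22.5 wedge).
Quantity falls by |ΔQ| = |240 − 190| = 50.
DWL = ½ · t · |ΔQ| = ½ · 22.5 · 50 = $562.5.

Deadweight loss = $562.5 thousand.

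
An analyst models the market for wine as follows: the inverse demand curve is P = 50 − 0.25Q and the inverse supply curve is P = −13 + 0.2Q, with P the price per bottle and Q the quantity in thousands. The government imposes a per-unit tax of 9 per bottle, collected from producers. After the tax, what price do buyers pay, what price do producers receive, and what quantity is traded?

Buyers pay 20; producers receive 11; quantity = 120.

Inverting to Q(P) form: Qd = 200 − 4P; Qs = 5P + 65.
Without the tax, 200 − 4P = 5P + 65 gives 9P = 135, so P* = 15 and Q* = 140.
With the tax collected from producers, supply shifts: Qs = 5(P − 9) + 65.
New equilibrium: buyers pay 20, producers receive 11, Q = 120. (Wedge: Pb − Ps = 9.)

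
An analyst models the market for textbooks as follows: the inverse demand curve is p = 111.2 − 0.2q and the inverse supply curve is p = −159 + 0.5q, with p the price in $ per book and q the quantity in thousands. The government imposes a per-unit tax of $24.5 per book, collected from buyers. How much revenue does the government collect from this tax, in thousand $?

Tax revenue = $8599.5 thousand.

Inverting to q(p) form: qd = 556 − 5p; qs = 2p + 318.
Before the tax: set 556 − 5p = 2p + 318 → p* = $34, q* = 386.
With the tax collected from buyers, demand (in seller-price terms) shifts: qd = 556 − 5(p + 24.5).
New equilibrium: buyers pay $41, producers receive $16.5, q = 351. (Wedge: pb − ps = 24.5.)
Revenue = t · Q = 24.5 · 351 = $8599.5.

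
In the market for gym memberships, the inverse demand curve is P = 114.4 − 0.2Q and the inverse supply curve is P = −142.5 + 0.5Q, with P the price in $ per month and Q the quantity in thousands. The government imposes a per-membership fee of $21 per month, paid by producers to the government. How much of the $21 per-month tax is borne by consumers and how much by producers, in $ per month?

Inverting to Q(P) form: Qd = 572 − 5P; Qs = 2P + 285.
Before the tax: set 572 − 5P = 2P + 285 → P* = $41, Q* = 367.
With the tax collected from producers, supply shifts: Qs = 2(P − 21) + 285.
New equilibrium: consumers pay $47, producers receive $26, Q = 337. (Wedge: Pb − Ps = 21.)
Burden on consumers: $6; on producers: $15. (They sum to $21.)
The less price-elastic side of the market bears the larger share of a per-unit tax.

Consumers bear $6 per month; producers bear $15 per month.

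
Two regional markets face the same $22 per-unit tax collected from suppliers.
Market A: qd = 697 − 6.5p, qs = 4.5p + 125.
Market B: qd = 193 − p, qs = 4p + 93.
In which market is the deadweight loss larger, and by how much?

Market A, by $449.9.

Market A: pre-tax p* = $52, q* = 359; post-tax q = 300.5; deadweight loss = $643.5.
Market B: pre-tax p* = $20, q* = 173; post-tax q = 155.4; deadweight loss = $193.6.
Difference: $643.5 vs $193.6 → market A is larger by $449.9.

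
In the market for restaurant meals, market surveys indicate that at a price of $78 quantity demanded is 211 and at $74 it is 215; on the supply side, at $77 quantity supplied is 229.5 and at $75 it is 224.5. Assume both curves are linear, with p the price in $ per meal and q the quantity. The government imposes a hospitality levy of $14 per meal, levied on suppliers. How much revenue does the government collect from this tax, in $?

Tax revenue = $2898.

Demand slope: (215 − 211)/(74 − 78) = -1, so qd = 289 − p.
Supply slope: (224.5 − 229.5)/(75 − 77) = 2.5, so qs = 2.5p + 37.
Without the tax, 289 − p = 2.5p + 37 gives 3.5p = 252, so p* = $72 and q* = 217.
With the tax collected from suppliers, supply shifts: qs = 2.5(p − 14) + 37.
New equilibrium: buyers pay $82, suppliers receive $68, q = 207. (Wedge: pb − ps = 14.)
Revenue = t · Q = 14 · 207 = $2898.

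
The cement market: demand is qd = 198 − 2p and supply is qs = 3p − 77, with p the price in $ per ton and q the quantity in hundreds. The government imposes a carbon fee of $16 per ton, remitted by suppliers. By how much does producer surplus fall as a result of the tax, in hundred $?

Before the tax: set 198 − 2p = 3p − 77 → p* = $55, q* = 88.
With the tax collected from suppliers, supply shifts: qs = 3(p − 16) − 77.
New equilibrium: consumers pay $64.6, suppliers receive $48.6, q = 68.8. (Wedge: pb − ps = 16.)
ΔPS is the trapezoid between Q = 68.8 and Q = 88 of height $6.4: ½ · (88 + 68.8) · 6.4 = $501.76.

Producer surplus falls by $501.76 hundred.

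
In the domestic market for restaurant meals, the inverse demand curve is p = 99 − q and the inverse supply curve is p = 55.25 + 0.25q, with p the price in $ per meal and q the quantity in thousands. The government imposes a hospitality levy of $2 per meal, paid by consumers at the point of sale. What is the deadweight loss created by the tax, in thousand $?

Rewrite in direct form: qd = 99 − p and qs = 4p − 221.
Without the tax, 99 − p = 4p − 221 gives 5p = 320, so p* = $64 and q* = 35.
With the tax collected from consumers, demand (in seller-price terms) shifts: qd = 99 − (p + 2).
New equilibrium: consumers pay $65.6, suppliers receive $63.6, q = 33.4. (Wedge: pb − ps = 2.)
Quantity falls by |ΔQ| = |35 − 33.4| = 1.6.
DWL = ½ · t · |ΔQ| = ½ · 2 · 1.6 = $1.6.

Deadweight loss = $1.6 thousand.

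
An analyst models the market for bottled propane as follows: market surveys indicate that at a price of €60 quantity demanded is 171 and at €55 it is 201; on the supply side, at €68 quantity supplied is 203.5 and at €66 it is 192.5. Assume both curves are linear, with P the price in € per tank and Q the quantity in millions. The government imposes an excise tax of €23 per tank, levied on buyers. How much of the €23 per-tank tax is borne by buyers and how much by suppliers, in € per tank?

Demand slope: (201 − 171)/(55 − 60) = -6, so Qd = 531 − 6P.
Supply slope: (192.5 − 203.5)/(66 − 68) = 5.5, so Qs = 5.5P − 170.5.
Without the tax, 531 − 6P = 5.5P − 170.5 gives 11.5P = 701.5, so P* = €61 and Q* = 165.
With the tax collected from buyers, demand (in seller-price terms) shifts: Qd = 531 − 6(P + 23).
New equilibrium: buyers pay €72, suppliers receive €49, Q = 99. (Wedge: Pb − Ps = 23.)
Burden on buyers: €11; on suppliers: €12. (They sum to €23.)
The less price-elastic side of the market bears the larger share of a per-unit tax.

Buyers bear €11 per tank; suppliers bear €12 per tank.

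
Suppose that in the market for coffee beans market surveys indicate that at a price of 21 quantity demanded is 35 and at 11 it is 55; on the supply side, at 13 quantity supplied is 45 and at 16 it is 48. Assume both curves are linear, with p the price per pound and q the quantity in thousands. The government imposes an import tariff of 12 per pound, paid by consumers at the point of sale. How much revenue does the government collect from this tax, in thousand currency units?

Demand slope: (55 − 35)/(11 − 21) = -2, so qd = 77 − 2p.
Supply slope: (48 − 45)/(16 − 13) = 1, so qs = p + 32.
Before the tax: set 77 − 2p = p + 32 → p* = 15, q* = 47.
With the tax collected from consumers, demand (in seller-price terms) shifts: qd = 77 − 2(p + 12).
Solving gives q = 39 with consumers paying 19 and sellers receiving 7 (the 12 wedge).
Revenue = t · Q = 12 · 39 = 468.

Tax revenue = 468 thousand.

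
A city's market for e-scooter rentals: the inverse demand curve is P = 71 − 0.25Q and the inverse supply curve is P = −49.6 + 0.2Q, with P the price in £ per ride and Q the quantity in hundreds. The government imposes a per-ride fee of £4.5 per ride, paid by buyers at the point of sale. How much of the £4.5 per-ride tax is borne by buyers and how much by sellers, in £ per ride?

Rewrite in direct form: Qd = 284 − 4P and Qs = 5P + 248.
Before the tax: set 284 − 4P = 5P + 248 → P* = £4, Q* = 268.
With the tax collected from buyers, demand (in seller-price terms) shifts: Qd = 284 − 4(P + 4.5).
Solving gives Q = 258 with buyers paying £6.5 and sellers receiving £2 (the £4.5 wedge).
Burden on buyers: £2.5; on sellers: £2. (They sum to £4.5.)

Buyers bear £2.5 per ride; sellers bear £2 per ride.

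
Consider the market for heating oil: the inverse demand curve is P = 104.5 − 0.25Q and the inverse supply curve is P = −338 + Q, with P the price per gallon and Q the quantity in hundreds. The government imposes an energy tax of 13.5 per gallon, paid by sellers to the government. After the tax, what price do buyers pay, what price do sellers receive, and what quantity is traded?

Rewrite in direct form: Qd = 418 − 4P and Qs = P + 338.
Before the tax: set 418 − 4P = P + 338 → P* = 16, Q* = 354.
With the tax collected from sellers, supply shifts: Qs = (P − 13.5) + 338.
Solving gives Q = 343.2 with buyers paying 18.7 and sellers receiving 5.2 (the 13.5 wedge).
The less price-elastic side of the market bears the larger share of a per-unit tax.

Buyers pay 18.7; sellers receive 5.2; quantity = 343.2.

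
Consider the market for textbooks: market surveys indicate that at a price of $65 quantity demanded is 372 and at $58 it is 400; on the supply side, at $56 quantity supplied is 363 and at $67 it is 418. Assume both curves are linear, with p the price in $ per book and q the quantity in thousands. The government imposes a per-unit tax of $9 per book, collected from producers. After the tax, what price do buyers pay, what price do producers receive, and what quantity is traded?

Demand slope: (400 − 372)/(58 − 65) = -4, so qd = 632 − 4p.
Supply slope: (418 − 363)/(67 − 56) = 5, so qs = 5p + 83.
Before the tax: set 632 − 4p = 5p + 83 → p* = $61, q* = 388.
With the tax collected from producers, supply shifts: qs = 5(p − 9) + 83.
Solving gives q = 368 with buyers paying $66 and producers receiving $57 (the $9 wedge).
The less price-elastic side of the market bears the larger share of a per-unit tax.

Buyers pay $66; producers receive $57; quantity = 368.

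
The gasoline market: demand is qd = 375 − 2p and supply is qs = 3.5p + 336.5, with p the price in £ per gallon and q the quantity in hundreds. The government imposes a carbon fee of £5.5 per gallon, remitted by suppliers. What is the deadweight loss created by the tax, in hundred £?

Deadweight loss = £19.25 hundred.

Before the tax: set 375 − 2p = 3.5p + 336.5 → p* = £7, q* = 361.
With the tax collected from suppliers, supply shifts: qs = 3.5(p − 5.5) + 336.5.
New equilibrium: buyers pay £10.5, suppliers receive £5, q = 354. (Wedge: pb − ps = 5.5.)
Quantity falls by |ΔQ| = |361 − 354| = 7.
DWL = ½ · t · |ΔQ| = ½ · 5.5 · 7 = £19.25.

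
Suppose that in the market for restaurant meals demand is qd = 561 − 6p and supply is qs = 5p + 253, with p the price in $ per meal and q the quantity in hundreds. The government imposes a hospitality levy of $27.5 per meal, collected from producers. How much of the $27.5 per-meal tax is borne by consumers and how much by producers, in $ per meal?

Consumers bear $12.5 per meal; producers bear $15 per meal.

Without the tax, 561 − 6p = 5p + 253 gives 11p = 308, so p* = $28 and q* = 393.
With the tax collected from producers, supply shifts: qs = 5(p − 27.5) + 253.
Solving gives q = 318 with consumers paying $40.5 and producers receiving $13 (the $27.5 wedge).
Burden on consumers: $12.5; on producers: $15. (They sum to $27.5.)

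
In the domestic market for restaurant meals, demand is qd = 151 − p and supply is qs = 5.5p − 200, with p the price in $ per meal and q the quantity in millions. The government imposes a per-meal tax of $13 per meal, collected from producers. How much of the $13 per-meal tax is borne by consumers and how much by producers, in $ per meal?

Consumers bear $11 per meal; producers bear $2 per meal.

Before the tax: set 151 − p = 5.5p − 200 → p* = $54, q* = 97.
With the tax collected from producers, supply shifts: qs = 5.5(p − 13) − 200.
Solving gives q = 86 with consumers paying $65 and producers receiving $52 (the $13 wedge).
Burden on consumers: $11; on producers: $2. (They sum to $13.)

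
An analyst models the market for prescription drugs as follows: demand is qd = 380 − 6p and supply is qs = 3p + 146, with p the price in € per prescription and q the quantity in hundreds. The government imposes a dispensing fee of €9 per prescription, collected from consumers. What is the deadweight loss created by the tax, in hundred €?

Deadweight loss = €81 hundred.

Without the tax, 380 − 6p = 3p + 146 gives 9p = 234, so p* = €26 and q* = 224.
With the tax collected from consumers, demand (in seller-price terms) shifts: qd = 380 − 6(p + 9).
Solving gives q = 206 with consumers paying €29 and suppliers receiving €20 (the €9 wedge).
Quantity falls by |ΔQ| = |224 − 206| = 18.
DWL = ½ · t · |ΔQ| = ½ · 9 · 18 = €81.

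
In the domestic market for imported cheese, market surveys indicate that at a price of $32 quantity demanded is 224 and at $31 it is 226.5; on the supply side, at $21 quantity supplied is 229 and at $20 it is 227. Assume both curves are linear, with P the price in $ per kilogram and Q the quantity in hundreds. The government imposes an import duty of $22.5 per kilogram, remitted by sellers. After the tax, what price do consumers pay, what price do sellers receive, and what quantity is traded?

Demand slope: (226.5 − 224)/(31 − 32) = -2.5, so Qd = 304 − 2.5P.
Supply slope: (227 − 229)/(20 − 21) = 2, so Qs = 2P + 187.
Before the tax: set 304 − 2.5P = 2P + 187 → P* = $26, Q* = 239.
With the tax collected from sellers, supply shifts: Qs = 2(P − 22.5) + 187.
Solving gives Q = 214 with consumers paying $36 and sellers receiving $13.5 (the $22.5 wedge).
The less price-elastic side of the market bears the larger share of a per-unit tax.

Consumers pay $36; sellers receive $13.5; quantity = 214.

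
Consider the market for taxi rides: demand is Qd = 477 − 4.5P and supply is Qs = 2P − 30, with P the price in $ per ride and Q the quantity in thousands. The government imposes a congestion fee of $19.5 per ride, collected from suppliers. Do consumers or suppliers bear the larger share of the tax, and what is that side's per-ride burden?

Before the tax: set 477 − 4.5P = 2P − 30 → P* = $78, Q* = 126.
With the tax collected from suppliers, supply shifts: Qs = 2(P − 19.5) − 30.
New equilibrium: consumers pay $84, suppliers receive $64.5, Q = 99. (Wedge: Pb − Ps = 19.5.)
Per-ride burden: consumers $6, suppliers $13.5.
Suppliers take the larger share because supply is less price-elastic here (demand slope 4.5 vs supply slope 2).

Suppliers bear the larger share: $13.5 per ride.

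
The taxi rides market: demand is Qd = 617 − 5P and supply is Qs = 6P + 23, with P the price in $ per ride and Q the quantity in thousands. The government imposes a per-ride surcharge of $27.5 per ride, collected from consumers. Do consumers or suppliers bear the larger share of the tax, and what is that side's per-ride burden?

Consumers bear the larger share: $15 per ride.

Before the tax: set 617 − 5P = 6P + 23 → P* = $54, Q* = 347.
With the tax collected from consumers, demand (in seller-price terms) shifts: Qd = 617 − 5(P + 27.5).
New equilibrium: consumers pay $69, suppliers receive $41.5, Q = 272. (Wedge: Pb − Ps = 27.5.)
Per-ride burden: consumers $15, suppliers $12.5.
Consumers take the larger share because demand is less price-elastic here (demand slope 5 vs supply slope 6).
The less price-elastic side of the market bears the larger share of a per-unit tax.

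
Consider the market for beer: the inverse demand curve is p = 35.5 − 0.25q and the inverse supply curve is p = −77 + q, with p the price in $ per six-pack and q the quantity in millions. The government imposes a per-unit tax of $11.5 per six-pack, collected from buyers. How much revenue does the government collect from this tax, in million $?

Rewrite in direct form: qd = 142 − 4p and qs = p + 77.
Before the tax: set 142 − 4p = p + 77 → p* = $13, q* = 90.
With the tax collected from buyers, demand (in seller-price terms) shifts: qd = 142 − 4(p + 11.5).
New equilibrium: buyers pay $15.3, sellers receive $3.8, q = 80.8. (Wedge: pb − ps = 11.5.)
Revenue = t · Q = 11.5 · 80.8 = $929.2.

Tax revenue = $929.2 million.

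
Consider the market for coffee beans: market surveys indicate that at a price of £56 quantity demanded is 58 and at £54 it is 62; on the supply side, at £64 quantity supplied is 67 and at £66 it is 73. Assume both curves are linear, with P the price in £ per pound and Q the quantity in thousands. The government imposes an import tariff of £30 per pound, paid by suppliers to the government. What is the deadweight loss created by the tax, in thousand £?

Demand slope: (62 − 58)/(54 − 56) = -2, so Qd = 170 − 2P.
Supply slope: (73 − 67)/(66 − 64) = 3, so Qs = 3P − 125.
Before the tax: set 170 − 2P = 3P − 125 → P* = £59, Q* = 52.
With the tax collected from suppliers, supply shifts: Qs = 3(P − 30) − 125.
Solving gives Q = 16 with consumers paying £77 and suppliers receiving £47 (the £30 wedge).
Quantity falls by |ΔQ| = |52 − 16| = 36.
DWL = ½ · t · |ΔQ| = ½ · 30 · 36 = £540.

Deadweight loss = £540 thousand.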